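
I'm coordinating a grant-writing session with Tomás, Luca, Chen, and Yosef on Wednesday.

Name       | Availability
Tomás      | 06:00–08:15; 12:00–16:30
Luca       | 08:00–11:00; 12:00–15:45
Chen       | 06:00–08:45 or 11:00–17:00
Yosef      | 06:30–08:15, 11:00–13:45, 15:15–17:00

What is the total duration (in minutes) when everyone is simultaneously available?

Tomás ∩ Luca: 08:00-08:15, 12:00-15:45.
Tomás ∩ Luca ∩ Chen: 08:00-08:15, 12:00-15:45.
Tomás ∩ Luca ∩ Chen ∩ Yosef: 08:00-08:15, 12:00-13:45, 15:15-15:45.
Summing the common windows: 15 + 105 + 30 = 150 minutes.

150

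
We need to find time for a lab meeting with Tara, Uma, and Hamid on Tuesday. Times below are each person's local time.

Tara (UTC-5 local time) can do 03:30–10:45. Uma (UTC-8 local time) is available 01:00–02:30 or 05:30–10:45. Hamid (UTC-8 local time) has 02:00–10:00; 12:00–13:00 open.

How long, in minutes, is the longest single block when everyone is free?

135

Tara in UTC: 08:30-15:45 (add 5h to convert from UTC-5).
Uma in UTC: 09:00-10:30, 13:30-18:45 (add 8h to convert from UTC-8).
Hamid in UTC: 10:00-18:00, 20:00-21:00 (add 8h to convert from UTC-8).
Tara ∩ Uma: 09:00-10:30, 13:30-15:45.
Tara ∩ Uma ∩ Hamid: 10:00-10:30, 13:30-15:45.
Those are the intersection windows.
The longest is 13:30-15:45 at 135 minutes.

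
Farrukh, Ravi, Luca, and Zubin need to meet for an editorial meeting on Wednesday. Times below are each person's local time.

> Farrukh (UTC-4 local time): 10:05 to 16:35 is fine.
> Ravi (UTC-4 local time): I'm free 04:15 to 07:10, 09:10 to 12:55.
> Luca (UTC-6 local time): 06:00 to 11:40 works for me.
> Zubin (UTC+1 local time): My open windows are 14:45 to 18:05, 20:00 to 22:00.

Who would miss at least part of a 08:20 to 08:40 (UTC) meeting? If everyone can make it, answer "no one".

Farrukh in UTC: 14:05-20:35 (add 4h to convert from UTC-4).
Ravi in UTC: 08:15-11:10, 13:10-16:55 (add 4h to convert from UTC-4).
Luca in UTC: 12:00-17:40 (add 6h to convert from UTC-6).
Zubin in UTC: 13:45-17:05, 19:00-21:00 (subtract 1h to convert from UTC+1).
Farrukh: not fully free for 08:20-08:40. Ravi: free for 08:20-08:40. Luca: not fully free for 08:20-08:40. Zubin: not fully free for 08:20-08:40.

Farrukh, Luca, Zubin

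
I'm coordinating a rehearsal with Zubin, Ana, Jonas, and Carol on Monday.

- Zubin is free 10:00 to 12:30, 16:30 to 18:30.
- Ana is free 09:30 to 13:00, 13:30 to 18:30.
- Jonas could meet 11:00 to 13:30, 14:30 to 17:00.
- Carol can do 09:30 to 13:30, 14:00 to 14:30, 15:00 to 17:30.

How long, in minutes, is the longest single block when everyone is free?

Zubin ∩ Ana: 10:00-12:30, 16:30-18:30.
Zubin ∩ Ana ∩ Jonas: 11:00-12:30, 16:30-17:00.
Zubin ∩ Ana ∩ Jonas ∩ Carol: 11:00-12:30, 16:30-17:00.
The longest is 11:00-12:30 at 90 minutes.

90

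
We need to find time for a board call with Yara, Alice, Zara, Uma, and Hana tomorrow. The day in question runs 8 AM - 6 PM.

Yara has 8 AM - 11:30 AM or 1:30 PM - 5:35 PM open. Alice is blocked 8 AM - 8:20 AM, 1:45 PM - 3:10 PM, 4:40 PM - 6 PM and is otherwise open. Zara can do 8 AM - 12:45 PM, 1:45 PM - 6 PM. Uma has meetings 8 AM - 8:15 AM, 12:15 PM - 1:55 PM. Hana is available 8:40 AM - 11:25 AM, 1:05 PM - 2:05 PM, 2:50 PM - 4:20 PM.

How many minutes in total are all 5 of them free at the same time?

235

Yara free: 08:00-11:30, 13:30-17:35.
Alice free: 08:20-13:45, 15:10-16:40 (invert busy blocks within the working day).
Zara free: 08:00-12:45, 13:45-18:00.
Uma free: 08:15-12:15, 13:55-18:00 (invert busy blocks within the working day).
Hana free: 08:40-11:25, 13:05-14:05, 14:50-16:20.
Yara ∩ Alice: 08:20-11:30, 13:30-13:45, 15:10-16:40.
Yara ∩ Alice ∩ Zara: 08:20-11:30, 15:10-16:40.
Yara ∩ Alice ∩ Zara ∩ Uma: 08:20-11:30, 15:10-16:40.
Yara ∩ Alice ∩ Zara ∩ Uma ∩ Hana: 08:40-11:25, 15:10-16:20.
Summing the common windows: 165 + 70 = 235 minutes.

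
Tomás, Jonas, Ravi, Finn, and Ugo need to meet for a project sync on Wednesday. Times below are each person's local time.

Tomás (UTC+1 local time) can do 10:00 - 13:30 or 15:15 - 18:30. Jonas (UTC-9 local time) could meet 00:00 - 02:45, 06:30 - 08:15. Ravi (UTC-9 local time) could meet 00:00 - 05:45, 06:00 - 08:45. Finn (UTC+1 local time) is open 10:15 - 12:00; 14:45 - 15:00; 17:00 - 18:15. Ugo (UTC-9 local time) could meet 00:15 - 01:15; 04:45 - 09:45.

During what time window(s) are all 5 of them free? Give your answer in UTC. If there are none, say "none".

09:15-10:15, 16:00-17:15

Tomás in UTC: 09:00-12:30, 14:15-17:30 (subtract 1h to convert from UTC+1).
Jonas in UTC: 09:00-11:45, 15:30-17:15 (add 9h to convert from UTC-9).
Ravi in UTC: 09:00-14:45, 15:00-17:45 (add 9h to convert from UTC-9).
Finn in UTC: 09:15-11:00, 13:45-14:00, 16:00-17:15 (subtract 1h to convert from UTC+1).
Ugo in UTC: 09:15-10:15, 13:45-18:45 (add 9h to convert from UTC-9).
Tomás ∩ Jonas: 09:00-11:45, 15:30-17:15.
Tomás ∩ Jonas ∩ Ravi: 09:00-11:45, 15:30-17:15.
Tomás ∩ Jonas ∩ Ravi ∩ Finn: 09:15-11:00, 16:00-17:15.
Tomás ∩ Jonas ∩ Ravi ∩ Finn ∩ Ugo: 09:15-10:15, 16:00-17:15.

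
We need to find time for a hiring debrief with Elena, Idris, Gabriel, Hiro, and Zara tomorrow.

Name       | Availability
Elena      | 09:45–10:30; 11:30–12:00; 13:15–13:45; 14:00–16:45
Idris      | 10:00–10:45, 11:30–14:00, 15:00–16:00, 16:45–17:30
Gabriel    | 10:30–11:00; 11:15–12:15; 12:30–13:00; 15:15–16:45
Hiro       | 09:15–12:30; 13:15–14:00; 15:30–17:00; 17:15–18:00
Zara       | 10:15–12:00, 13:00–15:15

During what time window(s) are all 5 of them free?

11:30-12:00

Elena ∩ Idris: 10:00-10:30, 11:30-12:00, 13:15-13:45, 15:00-16:00.
Elena ∩ Idris ∩ Gabriel: 11:30-12:00, 15:15-16:00.
Elena ∩ Idris ∩ Gabriel ∩ Hiro: 11:30-12:00, 15:30-16:00.
Elena ∩ Idris ∩ Gabriel ∩ Hiro ∩ Zara: 11:30-12:00.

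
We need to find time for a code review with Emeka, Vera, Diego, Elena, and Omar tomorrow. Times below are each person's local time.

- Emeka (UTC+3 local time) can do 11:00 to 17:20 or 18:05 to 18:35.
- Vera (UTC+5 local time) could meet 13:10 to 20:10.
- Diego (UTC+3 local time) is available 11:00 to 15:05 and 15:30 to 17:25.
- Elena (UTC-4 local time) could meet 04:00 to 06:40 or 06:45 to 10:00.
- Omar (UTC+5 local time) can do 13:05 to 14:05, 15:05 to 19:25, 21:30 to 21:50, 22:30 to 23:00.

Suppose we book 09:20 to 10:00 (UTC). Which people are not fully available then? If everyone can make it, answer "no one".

Omar

Emeka in UTC: 08:00-14:20, 15:05-15:35 (subtract 3h to convert from UTC+3).
Vera in UTC: 08:10-15:10 (subtract 5h to convert from UTC+5).
Diego in UTC: 08:00-12:05, 12:30-14:25 (subtract 3h to convert from UTC+3).
Elena in UTC: 08:00-10:40, 10:45-14:00 (add 4h to convert from UTC-4).
Omar in UTC: 08:05-09:05, 10:05-14:25, 16:30-16:50, 17:30-18:00 (subtract 5h to convert from UTC+5).
Emeka: free for 09:20-10:00. Vera: free for 09:20-10:00. Diego: free for 09:20-10:00. Elena: free for 09:20-10:00. Omar: not fully free for 09:20-10:00.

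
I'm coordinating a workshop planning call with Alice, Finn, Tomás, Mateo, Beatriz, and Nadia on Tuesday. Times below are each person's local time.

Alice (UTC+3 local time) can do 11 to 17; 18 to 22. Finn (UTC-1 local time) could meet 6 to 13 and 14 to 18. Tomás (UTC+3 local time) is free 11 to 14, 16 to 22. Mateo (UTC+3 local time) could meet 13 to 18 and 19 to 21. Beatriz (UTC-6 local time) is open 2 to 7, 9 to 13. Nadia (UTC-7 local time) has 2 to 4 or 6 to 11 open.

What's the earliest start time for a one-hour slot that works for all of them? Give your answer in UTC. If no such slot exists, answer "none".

10:00

Alice in UTC: 08:00-14:00, 15:00-19:00 (subtract 3h to convert from UTC+3).
Finn in UTC: 07:00-14:00, 15:00-19:00 (add 1h to convert from UTC-1).
Tomás in UTC: 08:00-11:00, 13:00-19:00 (subtract 3h to convert from UTC+3).
Mateo in UTC: 10:00-15:00, 16:00-18:00 (subtract 3h to convert from UTC+3).
Beatriz in UTC: 08:00-13:00, 15:00-19:00 (add 6h to convert from UTC-6).
Nadia in UTC: 09:00-11:00, 13:00-18:00 (add 7h to convert from UTC-7).
Alice ∩ Finn: 08:00-14:00, 15:00-19:00.
Alice ∩ Finn ∩ Tomás: 08:00-11:00, 13:00-14:00, 15:00-19:00.
Alice ∩ Finn ∩ Tomás ∩ Mateo: 10:00-11:00, 13:00-14:00, 16:00-18:00.
Alice ∩ Finn ∩ Tomás ∩ Mateo ∩ Beatriz: 10:00-11:00, 16:00-18:00.
Alice ∩ Finn ∩ Tomás ∩ Mateo ∩ Beatriz ∩ Nadia: 10:00-11:00, 16:00-18:00.
Those are the intersection windows.
The first common window of at least 60 minutes is 10:00-11:00, so the earliest start is 10:00.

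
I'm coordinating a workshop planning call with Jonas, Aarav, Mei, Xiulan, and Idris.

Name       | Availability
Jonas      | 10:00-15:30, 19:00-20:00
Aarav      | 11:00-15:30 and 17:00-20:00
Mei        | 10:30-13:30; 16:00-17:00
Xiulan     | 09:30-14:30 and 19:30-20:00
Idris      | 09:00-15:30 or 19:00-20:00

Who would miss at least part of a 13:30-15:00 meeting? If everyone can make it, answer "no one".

Jonas: free for 13:30-15:00. Aarav: free for 13:30-15:00. Mei: not fully free for 13:30-15:00. Xiulan: not fully free for 13:30-15:00. Idris: free for 13:30-15:00.

Mei, Xiulan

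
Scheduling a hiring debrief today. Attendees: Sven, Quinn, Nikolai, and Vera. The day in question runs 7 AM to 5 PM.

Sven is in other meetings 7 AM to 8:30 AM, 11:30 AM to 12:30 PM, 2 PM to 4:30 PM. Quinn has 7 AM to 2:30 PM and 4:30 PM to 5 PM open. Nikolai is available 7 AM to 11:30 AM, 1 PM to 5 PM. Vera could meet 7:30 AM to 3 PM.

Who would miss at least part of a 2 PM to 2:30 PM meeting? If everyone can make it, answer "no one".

Sven

Sven free: 08:30-11:30, 12:30-14:00, 16:30-17:00 (invert busy blocks within the working day).
Quinn free: 07:00-14:30, 16:30-17:00.
Nikolai free: 07:00-11:30, 13:00-17:00.
Vera free: 07:30-15:00.
Sven: not fully free for 14:00-14:30. Quinn: free for 14:00-14:30. Nikolai: free for 14:00-14:30. Vera: free for 14:00-14:30.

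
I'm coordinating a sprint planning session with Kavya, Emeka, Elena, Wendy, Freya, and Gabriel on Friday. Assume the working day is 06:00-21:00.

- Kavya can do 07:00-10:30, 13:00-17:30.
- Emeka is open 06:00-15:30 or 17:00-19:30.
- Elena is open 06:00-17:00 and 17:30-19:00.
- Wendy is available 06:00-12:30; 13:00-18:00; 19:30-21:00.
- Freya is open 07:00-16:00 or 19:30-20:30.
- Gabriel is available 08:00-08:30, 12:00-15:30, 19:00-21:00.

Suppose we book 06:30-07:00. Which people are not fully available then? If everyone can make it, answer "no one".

Kavya: not fully free for 06:30-07:00. Emeka: free for 06:30-07:00. Elena: free for 06:30-07:00. Wendy: free for 06:30-07:00. Freya: not fully free for 06:30-07:00. Gabriel: not fully free for 06:30-07:00.

Freya, Gabriel, Kavya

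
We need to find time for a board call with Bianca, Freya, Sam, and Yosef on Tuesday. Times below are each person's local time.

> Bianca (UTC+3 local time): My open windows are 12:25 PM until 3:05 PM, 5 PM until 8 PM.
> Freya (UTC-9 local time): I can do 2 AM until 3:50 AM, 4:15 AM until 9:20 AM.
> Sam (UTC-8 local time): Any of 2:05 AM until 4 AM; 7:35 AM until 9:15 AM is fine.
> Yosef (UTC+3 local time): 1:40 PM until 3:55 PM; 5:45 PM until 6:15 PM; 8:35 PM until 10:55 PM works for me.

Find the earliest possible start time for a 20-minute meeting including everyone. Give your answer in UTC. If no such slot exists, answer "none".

Bianca in UTC: 09:25-12:05, 14:00-17:00 (subtract 3h to convert from UTC+3).
Freya in UTC: 11:00-12:50, 13:15-18:20 (add 9h to convert from UTC-9).
Sam in UTC: 10:05-12:00, 15:35-17:15 (add 8h to convert from UTC-8).
Yosef in UTC: 10:40-12:55, 14:45-15:15, 17:35-19:55 (subtract 3h to convert from UTC+3).
Bianca ∩ Freya: 11:00-12:05, 14:00-17:00.
Bianca ∩ Freya ∩ Sam: 11:00-12:00, 15:35-17:00.
Bianca ∩ Freya ∩ Sam ∩ Yosef: 11:00-12:00.
The first common window of at least 20 minutes is 11:00-12:00, so the earliest start is 11:00.

11:00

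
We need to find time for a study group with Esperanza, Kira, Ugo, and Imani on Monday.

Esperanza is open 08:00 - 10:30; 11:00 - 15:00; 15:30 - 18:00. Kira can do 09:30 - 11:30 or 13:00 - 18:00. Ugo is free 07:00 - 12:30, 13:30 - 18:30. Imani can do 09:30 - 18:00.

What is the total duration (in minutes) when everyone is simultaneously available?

330

Esperanza ∩ Kira: 09:30-10:30, 11:00-11:30, 13:00-15:00, 15:30-18:00.
Esperanza ∩ Kira ∩ Ugo: 09:30-10:30, 11:00-11:30, 13:30-15:00, 15:30-18:00.
Esperanza ∩ Kira ∩ Ugo ∩ Imani: 09:30-10:30, 11:00-11:30, 13:30-15:00, 15:30-18:00.
Summing the common windows: 60 + 30 + 90 + 150 = 330 minutes.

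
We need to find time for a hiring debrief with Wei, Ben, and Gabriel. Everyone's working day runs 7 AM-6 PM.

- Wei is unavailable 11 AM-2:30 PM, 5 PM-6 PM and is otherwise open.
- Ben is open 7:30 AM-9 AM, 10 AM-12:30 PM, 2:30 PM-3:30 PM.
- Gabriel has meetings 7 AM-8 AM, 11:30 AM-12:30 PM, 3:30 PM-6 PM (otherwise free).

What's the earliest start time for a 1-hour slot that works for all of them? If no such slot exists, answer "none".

Wei free: 07:00-11:00, 14:30-17:00 (invert busy blocks within the working day).
Ben free: 07:30-09:00, 10:00-12:30, 14:30-15:30.
Gabriel free: 08:00-11:30, 12:30-15:30 (invert busy blocks within the working day).
Wei ∩ Ben: 07:30-09:00, 10:00-11:00, 14:30-15:30.
Wei ∩ Ben ∩ Gabriel: 08:00-09:00, 10:00-11:00, 14:30-15:30.
The first common window of at least 60 minutes is 08:00-09:00, so the earliest start is 08:00.

08:00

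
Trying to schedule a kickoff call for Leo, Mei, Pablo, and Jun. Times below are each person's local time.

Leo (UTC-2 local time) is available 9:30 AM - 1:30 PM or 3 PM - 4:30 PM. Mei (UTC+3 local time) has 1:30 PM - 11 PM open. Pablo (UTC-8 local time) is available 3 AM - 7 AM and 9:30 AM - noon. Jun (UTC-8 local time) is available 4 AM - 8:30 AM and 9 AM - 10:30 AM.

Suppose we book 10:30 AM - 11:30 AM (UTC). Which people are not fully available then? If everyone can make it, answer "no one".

Jun, Leo, Pablo

Leo in UTC: 11:30-15:30, 17:00-18:30 (add 2h to convert from UTC-2).
Mei in UTC: 10:30-20:00 (subtract 3h to convert from UTC+3).
Pablo in UTC: 11:00-15:00, 17:30-20:00 (add 8h to convert from UTC-8).
Jun in UTC: 12:00-16:30, 17:00-18:30 (add 8h to convert from UTC-8).
Leo: not fully free for 10:30-11:30. Mei: free for 10:30-11:30. Pablo: not fully free for 10:30-11:30. Jun: not fully free for 10:30-11:30.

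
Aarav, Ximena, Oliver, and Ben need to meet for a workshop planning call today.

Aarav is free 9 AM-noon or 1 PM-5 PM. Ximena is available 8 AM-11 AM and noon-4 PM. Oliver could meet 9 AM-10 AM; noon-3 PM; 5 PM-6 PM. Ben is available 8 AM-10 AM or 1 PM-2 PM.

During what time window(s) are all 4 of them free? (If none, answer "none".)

Aarav ∩ Ximena: 09:00-11:00, 13:00-16:00.
Aarav ∩ Ximena ∩ Oliver: 09:00-10:00, 13:00-15:00.
Aarav ∩ Ximena ∩ Oliver ∩ Ben: 09:00-10:00, 13:00-14:00.

09:00-10:00, 13:00-14:00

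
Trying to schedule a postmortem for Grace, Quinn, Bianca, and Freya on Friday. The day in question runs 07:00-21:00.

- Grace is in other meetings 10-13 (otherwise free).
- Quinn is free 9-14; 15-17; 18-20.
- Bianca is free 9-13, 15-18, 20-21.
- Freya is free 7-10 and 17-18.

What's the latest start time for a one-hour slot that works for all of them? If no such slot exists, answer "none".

09:00

Grace free: 07:00-10:00, 13:00-21:00 (invert busy blocks within the working day).
Quinn free: 09:00-14:00, 15:00-17:00, 18:00-20:00.
Bianca free: 09:00-13:00, 15:00-18:00, 20:00-21:00.
Freya free: 07:00-10:00, 17:00-18:00.
Grace ∩ Quinn: 09:00-10:00, 13:00-14:00, 15:00-17:00, 18:00-20:00.
Grace ∩ Quinn ∩ Bianca: 09:00-10:00, 15:00-17:00.
Grace ∩ Quinn ∩ Bianca ∩ Freya: 09:00-10:00.
The last common window of at least 60 minutes is 09:00-10:00; a 60-minute meeting can start as late as 09:00 and still end by 10:00.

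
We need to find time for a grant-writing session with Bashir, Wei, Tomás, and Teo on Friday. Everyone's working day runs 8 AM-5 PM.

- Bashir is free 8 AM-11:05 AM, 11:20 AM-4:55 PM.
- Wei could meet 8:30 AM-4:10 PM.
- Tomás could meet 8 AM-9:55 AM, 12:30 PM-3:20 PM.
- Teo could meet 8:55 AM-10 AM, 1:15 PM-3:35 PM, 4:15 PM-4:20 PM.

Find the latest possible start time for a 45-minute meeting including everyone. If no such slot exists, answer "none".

Bashir ∩ Wei: 08:30-11:05, 11:20-16:10.
Bashir ∩ Wei ∩ Tomás: 08:30-09:55, 12:30-15:20.
Bashir ∩ Wei ∩ Tomás ∩ Teo: 08:55-09:55, 13:15-15:20.
The last common window of at least 45 minutes is 13:15-15:20; a 45-minute meeting can start as late as 14:35 and still end by 15:20.

14:35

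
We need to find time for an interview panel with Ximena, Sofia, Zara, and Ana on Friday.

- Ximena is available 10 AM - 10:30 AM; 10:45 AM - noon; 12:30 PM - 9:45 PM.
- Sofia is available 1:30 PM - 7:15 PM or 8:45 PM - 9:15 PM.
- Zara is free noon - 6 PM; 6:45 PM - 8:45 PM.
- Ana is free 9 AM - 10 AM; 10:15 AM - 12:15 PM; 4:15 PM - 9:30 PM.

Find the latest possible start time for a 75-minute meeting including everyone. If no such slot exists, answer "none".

Ximena ∩ Sofia: 13:30-19:15, 20:45-21:15.
Ximena ∩ Sofia ∩ Zara: 13:30-18:00, 18:45-19:15.
Ximena ∩ Sofia ∩ Zara ∩ Ana: 16:15-18:00, 18:45-19:15.
So the common availability across everyone is 16:15-18:00, 18:45-19:15.
The last common window of at least 75 minutes is 16:15-18:00; a 75-minute meeting can start as late as 16:45 and still end by 18:00.

16:45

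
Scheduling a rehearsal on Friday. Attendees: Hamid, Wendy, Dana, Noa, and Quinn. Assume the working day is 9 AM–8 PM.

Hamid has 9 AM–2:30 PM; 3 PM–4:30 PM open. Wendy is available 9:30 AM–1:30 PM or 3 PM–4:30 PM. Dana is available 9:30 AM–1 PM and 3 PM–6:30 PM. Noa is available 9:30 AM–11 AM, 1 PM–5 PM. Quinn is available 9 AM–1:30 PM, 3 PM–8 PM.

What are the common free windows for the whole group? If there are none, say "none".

09:30-11:00, 15:00-16:30

Hamid ∩ Wendy: 09:30-13:30, 15:00-16:30.
Hamid ∩ Wendy ∩ Dana: 09:30-13:00, 15:00-16:30.
Hamid ∩ Wendy ∩ Dana ∩ Noa: 09:30-11:00, 15:00-16:30.
Hamid ∩ Wendy ∩ Dana ∩ Noa ∩ Quinn: 09:30-11:00, 15:00-16:30.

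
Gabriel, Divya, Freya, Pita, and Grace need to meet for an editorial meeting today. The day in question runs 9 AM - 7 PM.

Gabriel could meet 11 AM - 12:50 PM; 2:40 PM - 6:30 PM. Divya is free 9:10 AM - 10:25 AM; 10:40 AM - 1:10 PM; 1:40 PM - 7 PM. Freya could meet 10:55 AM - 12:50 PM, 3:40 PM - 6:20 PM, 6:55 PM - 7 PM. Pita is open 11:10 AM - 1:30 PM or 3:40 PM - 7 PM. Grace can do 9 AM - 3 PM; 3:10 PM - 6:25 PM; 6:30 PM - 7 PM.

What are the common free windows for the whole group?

11:10-12:50, 15:40-18:20

Gabriel ∩ Divya: 11:00-12:50, 14:40-18:30.
Gabriel ∩ Divya ∩ Freya: 11:00-12:50, 15:40-18:20.
Gabriel ∩ Divya ∩ Freya ∩ Pita: 11:10-12:50, 15:40-18:20.
Gabriel ∩ Divya ∩ Freya ∩ Pita ∩ Grace: 11:10-12:50, 15:40-18:20.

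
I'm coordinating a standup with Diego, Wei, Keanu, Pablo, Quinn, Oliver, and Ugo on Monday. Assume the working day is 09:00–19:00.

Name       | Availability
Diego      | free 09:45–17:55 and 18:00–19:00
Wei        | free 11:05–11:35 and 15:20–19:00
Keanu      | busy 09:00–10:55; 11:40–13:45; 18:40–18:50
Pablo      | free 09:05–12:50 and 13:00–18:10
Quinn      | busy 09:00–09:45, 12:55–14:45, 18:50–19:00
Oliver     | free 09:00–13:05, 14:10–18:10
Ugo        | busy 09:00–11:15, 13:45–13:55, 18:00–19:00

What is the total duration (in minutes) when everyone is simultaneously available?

175

Diego free: 09:45-17:55, 18:00-19:00.
Wei free: 11:05-11:35, 15:20-19:00.
Keanu free: 10:55-11:40, 13:45-18:40, 18:50-19:00 (invert busy blocks within the working day).
Pablo free: 09:05-12:50, 13:00-18:10.
Quinn free: 09:45-12:55, 14:45-18:50 (invert busy blocks within the working day).
Oliver free: 09:00-13:05, 14:10-18:10.
Ugo free: 11:15-13:45, 13:55-18:00 (invert busy blocks within the working day).
Diego ∩ Wei: 11:05-11:35, 15:20-17:55, 18:00-19:00.
Diego ∩ Wei ∩ Keanu: 11:05-11:35, 15:20-17:55, 18:00-18:40, 18:50-19:00.
Diego ∩ Wei ∩ Keanu ∩ Pablo: 11:05-11:35, 15:20-17:55, 18:00-18:10.
Diego ∩ Wei ∩ Keanu ∩ Pablo ∩ Quinn: 11:05-11:35, 15:20-17:55, 18:00-18:10.
Diego ∩ Wei ∩ Keanu ∩ Pablo ∩ Quinn ∩ Oliver: 11:05-11:35, 15:20-17:55, 18:00-18:10.
Diego ∩ Wei ∩ Keanu ∩ Pablo ∩ Quinn ∩ Oliver ∩ Ugo: 11:15-11:35, 15:20-17:55.
Summing the common windows: 20 + 155 = 175 minutes.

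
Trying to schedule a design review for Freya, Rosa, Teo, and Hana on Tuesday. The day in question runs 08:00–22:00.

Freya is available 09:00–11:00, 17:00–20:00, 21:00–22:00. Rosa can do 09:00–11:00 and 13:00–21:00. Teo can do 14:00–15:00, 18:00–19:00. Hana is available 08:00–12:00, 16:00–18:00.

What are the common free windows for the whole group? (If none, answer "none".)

none

Freya ∩ Rosa: 09:00-11:00, 17:00-20:00.
Freya ∩ Rosa ∩ Teo: 18:00-19:00.
Freya ∩ Rosa ∩ Teo ∩ Hana: ∅.
There is no time when everyone is free.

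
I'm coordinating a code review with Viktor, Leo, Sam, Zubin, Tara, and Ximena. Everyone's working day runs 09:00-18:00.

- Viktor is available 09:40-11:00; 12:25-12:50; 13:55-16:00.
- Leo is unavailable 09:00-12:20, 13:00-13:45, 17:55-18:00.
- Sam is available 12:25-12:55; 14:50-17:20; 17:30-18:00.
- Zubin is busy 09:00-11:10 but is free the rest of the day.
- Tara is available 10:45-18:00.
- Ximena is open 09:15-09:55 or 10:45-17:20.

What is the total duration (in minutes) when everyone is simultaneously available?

95

Viktor free: 09:40-11:00, 12:25-12:50, 13:55-16:00.
Leo free: 12:20-13:00, 13:45-17:55 (invert busy blocks within the working day).
Sam free: 12:25-12:55, 14:50-17:20, 17:30-18:00.
Zubin free: 11:10-18:00 (invert busy blocks within the working day).
Tara free: 10:45-18:00.
Ximena free: 09:15-09:55, 10:45-17:20.
Viktor ∩ Leo: 12:25-12:50, 13:55-16:00.
Viktor ∩ Leo ∩ Sam: 12:25-12:50, 14:50-16:00.
Viktor ∩ Leo ∩ Sam ∩ Zubin: 12:25-12:50, 14:50-16:00.
Viktor ∩ Leo ∩ Sam ∩ Zubin ∩ Tara: 12:25-12:50, 14:50-16:00.
Viktor ∩ Leo ∩ Sam ∩ Zubin ∩ Tara ∩ Ximena: 12:25-12:50, 14:50-16:00.
Those are the intersection windows.
Summing the common windows: 25 + 70 = 95 minutes.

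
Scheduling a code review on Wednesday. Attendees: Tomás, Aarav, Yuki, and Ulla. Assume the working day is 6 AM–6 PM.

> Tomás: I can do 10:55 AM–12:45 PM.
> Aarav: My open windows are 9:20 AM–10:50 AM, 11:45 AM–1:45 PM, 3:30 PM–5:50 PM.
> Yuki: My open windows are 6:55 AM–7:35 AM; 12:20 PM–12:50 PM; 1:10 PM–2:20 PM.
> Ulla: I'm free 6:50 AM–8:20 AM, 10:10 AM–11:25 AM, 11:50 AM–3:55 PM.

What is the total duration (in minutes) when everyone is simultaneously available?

Tomás ∩ Aarav: 11:45-12:45.
Tomás ∩ Aarav ∩ Yuki: 12:20-12:45.
Tomás ∩ Aarav ∩ Yuki ∩ Ulla: 12:20-12:45.
That's a single block of 25 minutes.

25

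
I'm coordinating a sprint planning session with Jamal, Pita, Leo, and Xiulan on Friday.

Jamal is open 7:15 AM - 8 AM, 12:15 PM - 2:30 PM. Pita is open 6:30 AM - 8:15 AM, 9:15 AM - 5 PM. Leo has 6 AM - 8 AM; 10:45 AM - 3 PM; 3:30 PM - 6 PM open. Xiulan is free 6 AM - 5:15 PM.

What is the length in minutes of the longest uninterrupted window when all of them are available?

Jamal ∩ Pita: 07:15-08:00, 12:15-14:30.
Jamal ∩ Pita ∩ Leo: 07:15-08:00, 12:15-14:30.
Jamal ∩ Pita ∩ Leo ∩ Xiulan: 07:15-08:00, 12:15-14:30.
So the common availability across everyone is 07:15-08:00, 12:15-14:30.
The longest is 12:15-14:30 at 135 minutes.

135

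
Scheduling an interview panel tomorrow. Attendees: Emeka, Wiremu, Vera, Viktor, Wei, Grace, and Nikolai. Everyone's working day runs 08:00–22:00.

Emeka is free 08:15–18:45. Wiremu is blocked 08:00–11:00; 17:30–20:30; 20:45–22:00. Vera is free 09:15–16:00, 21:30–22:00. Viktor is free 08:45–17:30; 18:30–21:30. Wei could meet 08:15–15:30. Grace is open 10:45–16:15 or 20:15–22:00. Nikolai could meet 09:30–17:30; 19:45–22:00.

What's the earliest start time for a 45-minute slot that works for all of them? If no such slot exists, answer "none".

Emeka free: 08:15-18:45.
Wiremu free: 11:00-17:30, 20:30-20:45 (invert busy blocks within the working day).
Vera free: 09:15-16:00, 21:30-22:00.
Viktor free: 08:45-17:30, 18:30-21:30.
Wei free: 08:15-15:30.
Grace free: 10:45-16:15, 20:15-22:00.
Nikolai free: 09:30-17:30, 19:45-22:00.
Emeka ∩ Wiremu: 11:00-17:30.
Emeka ∩ Wiremu ∩ Vera: 11:00-16:00.
Emeka ∩ Wiremu ∩ Vera ∩ Viktor: 11:00-16:00.
Emeka ∩ Wiremu ∩ Vera ∩ Viktor ∩ Wei: 11:00-15:30.
Emeka ∩ Wiremu ∩ Vera ∩ Viktor ∩ Wei ∩ Grace: 11:00-15:30.
Emeka ∩ Wiremu ∩ Vera ∩ Viktor ∩ Wei ∩ Grace ∩ Nikolai: 11:00-15:30.
Those are the intersection windows.
The first common window of at least 45 minutes is 11:00-15:30, so the earliest start is 11:00.

11:00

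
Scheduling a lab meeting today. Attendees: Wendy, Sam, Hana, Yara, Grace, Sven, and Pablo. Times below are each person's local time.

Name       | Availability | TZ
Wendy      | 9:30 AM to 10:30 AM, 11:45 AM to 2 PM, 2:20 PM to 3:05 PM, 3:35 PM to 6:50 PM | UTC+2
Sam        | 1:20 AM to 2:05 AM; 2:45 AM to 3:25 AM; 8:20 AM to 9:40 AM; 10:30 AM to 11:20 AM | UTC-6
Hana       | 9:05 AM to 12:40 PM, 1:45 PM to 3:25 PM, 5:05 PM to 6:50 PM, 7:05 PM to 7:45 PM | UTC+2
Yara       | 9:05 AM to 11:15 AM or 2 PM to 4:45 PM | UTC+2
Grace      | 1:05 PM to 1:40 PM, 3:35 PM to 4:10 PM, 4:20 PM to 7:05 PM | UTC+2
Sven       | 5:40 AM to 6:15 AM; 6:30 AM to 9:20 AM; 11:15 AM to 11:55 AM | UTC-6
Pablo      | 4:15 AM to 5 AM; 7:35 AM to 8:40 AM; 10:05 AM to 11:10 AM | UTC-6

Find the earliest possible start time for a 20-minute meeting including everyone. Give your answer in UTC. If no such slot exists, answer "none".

none

Wendy in UTC: 07:30-08:30, 09:45-12:00, 12:20-13:05, 13:35-16:50 (subtract 2h to convert from UTC+2).
Sam in UTC: 07:20-08:05, 08:45-09:25, 14:20-15:40, 16:30-17:20 (add 6h to convert from UTC-6).
Hana in UTC: 07:05-10:40, 11:45-13:25, 15:05-16:50, 17:05-17:45 (subtract 2h to convert from UTC+2).
Yara in UTC: 07:05-09:15, 12:00-14:45 (subtract 2h to convert from UTC+2).
Grace in UTC: 11:05-11:40, 13:35-14:10, 14:20-17:05 (subtract 2h to convert from UTC+2).
Sven in UTC: 11:40-12:15, 12:30-15:20, 17:15-17:55 (add 6h to convert from UTC-6).
Pablo in UTC: 10:15-11:00, 13:35-14:40, 16:05-17:10 (add 6h to convert from UTC-6).
Wendy ∩ Sam: 07:30-08:05, 14:20-15:40, 16:30-16:50.
Wendy ∩ Sam ∩ Hana: 07:30-08:05, 15:05-15:40, 16:30-16:50.
Wendy ∩ Sam ∩ Hana ∩ Yara: 07:30-08:05.
Wendy ∩ Sam ∩ Hana ∩ Yara ∩ Grace: ∅.
Wendy ∩ Sam ∩ Hana ∩ Yara ∩ Grace ∩ Sven: ∅.
Wendy ∩ Sam ∩ Hana ∩ Yara ∩ Grace ∩ Sven ∩ Pablo: ∅.
There is no time when everyone is free.
No common window is at least 20 minutes long.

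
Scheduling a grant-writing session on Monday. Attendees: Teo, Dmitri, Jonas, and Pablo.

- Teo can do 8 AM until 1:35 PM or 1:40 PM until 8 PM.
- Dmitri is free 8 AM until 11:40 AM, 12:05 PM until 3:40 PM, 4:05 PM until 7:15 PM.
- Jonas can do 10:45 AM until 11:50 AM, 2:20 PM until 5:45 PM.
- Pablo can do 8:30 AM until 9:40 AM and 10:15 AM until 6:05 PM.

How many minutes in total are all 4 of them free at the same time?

Teo ∩ Dmitri: 08:00-11:40, 12:05-13:35, 13:40-15:40, 16:05-19:15.
Teo ∩ Dmitri ∩ Jonas: 10:45-11:40, 14:20-15:40, 16:05-17:45.
Teo ∩ Dmitri ∩ Jonas ∩ Pablo: 10:45-11:40, 14:20-15:40, 16:05-17:45.
Summing the common windows: 55 + 80 + 100 = 235 minutes.

235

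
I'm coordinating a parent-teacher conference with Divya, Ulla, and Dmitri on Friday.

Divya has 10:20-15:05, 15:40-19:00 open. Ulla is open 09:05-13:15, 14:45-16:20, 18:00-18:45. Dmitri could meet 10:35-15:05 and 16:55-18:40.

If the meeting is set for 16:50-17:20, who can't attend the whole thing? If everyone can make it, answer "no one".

Divya: free for 16:50-17:20. Ulla: not fully free for 16:50-17:20. Dmitri: not fully free for 16:50-17:20.

Dmitri, Ulla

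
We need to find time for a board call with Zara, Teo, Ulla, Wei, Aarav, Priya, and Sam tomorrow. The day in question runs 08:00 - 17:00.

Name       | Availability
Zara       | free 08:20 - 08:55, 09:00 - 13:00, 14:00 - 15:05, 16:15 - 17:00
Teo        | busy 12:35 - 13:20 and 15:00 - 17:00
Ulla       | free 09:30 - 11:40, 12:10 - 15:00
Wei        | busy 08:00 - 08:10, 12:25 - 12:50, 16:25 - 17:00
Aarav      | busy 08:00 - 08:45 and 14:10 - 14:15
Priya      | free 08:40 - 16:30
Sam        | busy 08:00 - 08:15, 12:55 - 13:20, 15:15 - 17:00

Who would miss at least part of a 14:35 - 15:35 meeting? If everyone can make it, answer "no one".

Zara free: 08:20-08:55, 09:00-13:00, 14:00-15:05, 16:15-17:00.
Teo free: 08:00-12:35, 13:20-15:00 (invert busy blocks within the working day).
Ulla free: 09:30-11:40, 12:10-15:00.
Wei free: 08:10-12:25, 12:50-16:25 (invert busy blocks within the working day).
Aarav free: 08:45-14:10, 14:15-17:00 (invert busy blocks within the working day).
Priya free: 08:40-16:30.
Sam free: 08:15-12:55, 13:20-15:15 (invert busy blocks within the working day).
Zara: not fully free for 14:35-15:35. Teo: not fully free for 14:35-15:35. Ulla: not fully free for 14:35-15:35. Wei: free for 14:35-15:35. Aarav: free for 14:35-15:35. Priya: free for 14:35-15:35. Sam: not fully free for 14:35-15:35.

Sam, Teo, Ulla, Zara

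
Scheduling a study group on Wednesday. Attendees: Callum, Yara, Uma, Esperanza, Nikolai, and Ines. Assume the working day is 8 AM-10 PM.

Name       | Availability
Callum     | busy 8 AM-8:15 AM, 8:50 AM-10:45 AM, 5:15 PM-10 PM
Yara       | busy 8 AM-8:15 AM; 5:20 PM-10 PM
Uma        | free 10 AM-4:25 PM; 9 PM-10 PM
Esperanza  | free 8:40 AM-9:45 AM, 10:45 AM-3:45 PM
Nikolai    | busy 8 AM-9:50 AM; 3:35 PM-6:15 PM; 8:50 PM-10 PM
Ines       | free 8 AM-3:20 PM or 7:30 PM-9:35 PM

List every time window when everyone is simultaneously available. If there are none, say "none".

Callum free: 08:15-08:50, 10:45-17:15 (invert busy blocks within the working day).
Yara free: 08:15-17:20 (invert busy blocks within the working day).
Uma free: 10:00-16:25, 21:00-22:00.
Esperanza free: 08:40-09:45, 10:45-15:45.
Nikolai free: 09:50-15:35, 18:15-20:50 (invert busy blocks within the working day).
Ines free: 08:00-15:20, 19:30-21:35.
Callum ∩ Yara: 08:15-08:50, 10:45-17:15.
Callum ∩ Yara ∩ Uma: 10:45-16:25.
Callum ∩ Yara ∩ Uma ∩ Esperanza: 10:45-15:45.
Callum ∩ Yara ∩ Uma ∩ Esperanza ∩ Nikolai: 10:45-15:35.
Callum ∩ Yara ∩ Uma ∩ Esperanza ∩ Nikolai ∩ Ines: 10:45-15:20.
Those are the intersection windows.

10:45-15:20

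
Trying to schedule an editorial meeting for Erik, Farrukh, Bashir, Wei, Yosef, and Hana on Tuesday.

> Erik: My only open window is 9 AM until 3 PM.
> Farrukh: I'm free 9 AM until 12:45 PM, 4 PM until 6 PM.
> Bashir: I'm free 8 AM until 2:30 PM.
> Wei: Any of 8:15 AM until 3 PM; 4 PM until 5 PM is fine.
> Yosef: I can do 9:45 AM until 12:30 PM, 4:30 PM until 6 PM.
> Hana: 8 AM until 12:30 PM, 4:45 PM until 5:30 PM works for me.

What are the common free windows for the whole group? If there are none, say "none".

09:45-12:30

Erik ∩ Farrukh: 09:00-12:45.
Erik ∩ Farrukh ∩ Bashir: 09:00-12:45.
Erik ∩ Farrukh ∩ Bashir ∩ Wei: 09:00-12:45.
Erik ∩ Farrukh ∩ Bashir ∩ Wei ∩ Yosef: 09:45-12:30.
Erik ∩ Farrukh ∩ Bashir ∩ Wei ∩ Yosef ∩ Hana: 09:45-12:30.
So the common availability across everyone is 09:45-12:30.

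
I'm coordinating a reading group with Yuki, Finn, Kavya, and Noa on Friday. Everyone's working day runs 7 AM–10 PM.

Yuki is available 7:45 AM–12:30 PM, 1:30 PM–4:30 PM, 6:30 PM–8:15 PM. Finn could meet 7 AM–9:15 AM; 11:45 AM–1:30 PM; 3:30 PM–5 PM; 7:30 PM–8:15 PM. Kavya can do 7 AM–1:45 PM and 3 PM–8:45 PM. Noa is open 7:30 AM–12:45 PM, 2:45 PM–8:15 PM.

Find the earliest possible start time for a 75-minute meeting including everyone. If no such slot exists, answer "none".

07:45

Yuki ∩ Finn: 07:45-09:15, 11:45-12:30, 15:30-16:30, 19:30-20:15.
Yuki ∩ Finn ∩ Kavya: 07:45-09:15, 11:45-12:30, 15:30-16:30, 19:30-20:15.
Yuki ∩ Finn ∩ Kavya ∩ Noa: 07:45-09:15, 11:45-12:30, 15:30-16:30, 19:30-20:15.
The first common window of at least 75 minutes is 07:45-09:15, so the earliest start is 07:45.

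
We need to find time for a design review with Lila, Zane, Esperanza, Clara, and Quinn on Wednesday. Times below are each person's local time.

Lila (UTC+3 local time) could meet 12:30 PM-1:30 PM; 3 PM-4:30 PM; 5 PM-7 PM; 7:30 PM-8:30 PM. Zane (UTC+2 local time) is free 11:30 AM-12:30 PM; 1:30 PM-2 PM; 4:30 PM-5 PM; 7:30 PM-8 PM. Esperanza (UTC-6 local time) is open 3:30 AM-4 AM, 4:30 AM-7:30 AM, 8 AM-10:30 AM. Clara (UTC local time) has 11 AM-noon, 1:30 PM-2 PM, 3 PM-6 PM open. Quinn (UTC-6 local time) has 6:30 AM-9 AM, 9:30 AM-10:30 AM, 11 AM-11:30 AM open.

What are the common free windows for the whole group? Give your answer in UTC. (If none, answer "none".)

none

Lila in UTC: 09:30-10:30, 12:00-13:30, 14:00-16:00, 16:30-17:30 (subtract 3h to convert from UTC+3).
Zane in UTC: 09:30-10:30, 11:30-12:00, 14:30-15:00, 17:30-18:00 (subtract 2h to convert from UTC+2).
Esperanza in UTC: 09:30-10:00, 10:30-13:30, 14:00-16:30 (add 6h to convert from UTC-6).
Clara in UTC: 11:00-12:00, 13:30-14:00, 15:00-18:00.
Quinn in UTC: 12:30-15:00, 15:30-16:30, 17:00-17:30 (add 6h to convert from UTC-6).
Lila ∩ Zane: 09:30-10:30, 14:30-15:00.
Lila ∩ Zane ∩ Esperanza: 09:30-10:00, 14:30-15:00.
Lila ∩ Zane ∩ Esperanza ∩ Clara: ∅.
Lila ∩ Zane ∩ Esperanza ∩ Clara ∩ Quinn: ∅.
There is no time when everyone is free.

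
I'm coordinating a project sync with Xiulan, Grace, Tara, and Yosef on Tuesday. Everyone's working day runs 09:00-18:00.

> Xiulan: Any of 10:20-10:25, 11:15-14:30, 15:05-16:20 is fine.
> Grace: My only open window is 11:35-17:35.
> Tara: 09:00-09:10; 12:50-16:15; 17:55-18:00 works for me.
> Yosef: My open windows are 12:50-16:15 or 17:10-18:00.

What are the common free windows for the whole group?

Xiulan ∩ Grace: 11:35-14:30, 15:05-16:20.
Xiulan ∩ Grace ∩ Tara: 12:50-14:30, 15:05-16:15.
Xiulan ∩ Grace ∩ Tara ∩ Yosef: 12:50-14:30, 15:05-16:15.

12:50-14:30, 15:05-16:15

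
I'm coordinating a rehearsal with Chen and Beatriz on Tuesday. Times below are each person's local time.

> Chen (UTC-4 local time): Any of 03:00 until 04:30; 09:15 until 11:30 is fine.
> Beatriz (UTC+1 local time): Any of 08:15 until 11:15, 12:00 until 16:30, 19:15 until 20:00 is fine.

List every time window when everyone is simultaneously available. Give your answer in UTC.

Chen in UTC: 07:00-08:30, 13:15-15:30 (add 4h to convert from UTC-4).
Beatriz in UTC: 07:15-10:15, 11:00-15:30, 18:15-19:00 (subtract 1h to convert from UTC+1).
Chen ∩ Beatriz: 07:15-08:30, 13:15-15:30.

07:15-08:30, 13:15-15:30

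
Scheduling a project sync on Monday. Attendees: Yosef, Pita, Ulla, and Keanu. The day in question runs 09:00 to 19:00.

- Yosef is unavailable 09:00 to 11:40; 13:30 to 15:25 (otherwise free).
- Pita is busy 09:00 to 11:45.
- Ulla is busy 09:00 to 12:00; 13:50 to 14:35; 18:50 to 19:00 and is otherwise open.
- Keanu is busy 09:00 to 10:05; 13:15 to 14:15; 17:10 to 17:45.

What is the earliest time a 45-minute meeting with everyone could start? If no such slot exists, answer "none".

Yosef free: 11:40-13:30, 15:25-19:00 (invert busy blocks within the working day).
Pita free: 11:45-19:00 (invert busy blocks within the working day).
Ulla free: 12:00-13:50, 14:35-18:50 (invert busy blocks within the working day).
Keanu free: 10:05-13:15, 14:15-17:10, 17:45-19:00 (invert busy blocks within the working day).
Yosef ∩ Pita: 11:45-13:30, 15:25-19:00.
Yosef ∩ Pita ∩ Ulla: 12:00-13:30, 15:25-18:50.
Yosef ∩ Pita ∩ Ulla ∩ Keanu: 12:00-13:15, 15:25-17:10, 17:45-18:50.
Those are the intersection windows.
The first common window of at least 45 minutes is 12:00-13:15, so the earliest start is 12:00.

12:00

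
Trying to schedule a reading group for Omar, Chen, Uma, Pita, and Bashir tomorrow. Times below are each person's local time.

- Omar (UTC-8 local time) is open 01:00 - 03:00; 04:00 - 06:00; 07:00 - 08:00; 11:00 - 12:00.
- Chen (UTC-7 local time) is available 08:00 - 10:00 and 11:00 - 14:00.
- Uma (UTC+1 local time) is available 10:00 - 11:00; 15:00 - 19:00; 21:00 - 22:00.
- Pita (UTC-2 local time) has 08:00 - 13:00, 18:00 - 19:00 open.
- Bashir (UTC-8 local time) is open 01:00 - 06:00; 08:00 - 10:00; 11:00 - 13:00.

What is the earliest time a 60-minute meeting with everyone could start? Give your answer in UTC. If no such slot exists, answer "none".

none

Omar in UTC: 09:00-11:00, 12:00-14:00, 15:00-16:00, 19:00-20:00 (add 8h to convert from UTC-8).
Chen in UTC: 15:00-17:00, 18:00-21:00 (add 7h to convert from UTC-7).
Uma in UTC: 09:00-10:00, 14:00-18:00, 20:00-21:00 (subtract 1h to convert from UTC+1).
Pita in UTC: 10:00-15:00, 20:00-21:00 (add 2h to convert from UTC-2).
Bashir in UTC: 09:00-14:00, 16:00-18:00, 19:00-21:00 (add 8h to convert from UTC-8).
Omar ∩ Chen: 15:00-16:00, 19:00-20:00.
Omar ∩ Chen ∩ Uma: 15:00-16:00.
Omar ∩ Chen ∩ Uma ∩ Pita: ∅.
Omar ∩ Chen ∩ Uma ∩ Pita ∩ Bashir: ∅.
There is no time when everyone is free.
No common window is at least 60 minutes long.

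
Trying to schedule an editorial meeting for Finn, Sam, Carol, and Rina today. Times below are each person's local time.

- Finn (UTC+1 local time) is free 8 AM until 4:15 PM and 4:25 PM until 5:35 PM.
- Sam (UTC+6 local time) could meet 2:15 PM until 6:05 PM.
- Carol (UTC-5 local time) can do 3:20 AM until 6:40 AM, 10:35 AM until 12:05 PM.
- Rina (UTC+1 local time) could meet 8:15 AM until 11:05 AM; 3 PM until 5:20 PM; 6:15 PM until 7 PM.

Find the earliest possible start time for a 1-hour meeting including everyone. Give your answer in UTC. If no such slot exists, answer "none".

Finn in UTC: 07:00-15:15, 15:25-16:35 (subtract 1h to convert from UTC+1).
Sam in UTC: 08:15-12:05 (subtract 6h to convert from UTC+6).
Carol in UTC: 08:20-11:40, 15:35-17:05 (add 5h to convert from UTC-5).
Rina in UTC: 07:15-10:05, 14:00-16:20, 17:15-18:00 (subtract 1h to convert from UTC+1).
Finn ∩ Sam: 08:15-12:05.
Finn ∩ Sam ∩ Carol: 08:20-11:40.
Finn ∩ Sam ∩ Carol ∩ Rina: 08:20-10:05.
So the common availability across everyone is 08:20-10:05.
The first common window of at least 60 minutes is 08:20-10:05, so the earliest start is 08:20.

08:20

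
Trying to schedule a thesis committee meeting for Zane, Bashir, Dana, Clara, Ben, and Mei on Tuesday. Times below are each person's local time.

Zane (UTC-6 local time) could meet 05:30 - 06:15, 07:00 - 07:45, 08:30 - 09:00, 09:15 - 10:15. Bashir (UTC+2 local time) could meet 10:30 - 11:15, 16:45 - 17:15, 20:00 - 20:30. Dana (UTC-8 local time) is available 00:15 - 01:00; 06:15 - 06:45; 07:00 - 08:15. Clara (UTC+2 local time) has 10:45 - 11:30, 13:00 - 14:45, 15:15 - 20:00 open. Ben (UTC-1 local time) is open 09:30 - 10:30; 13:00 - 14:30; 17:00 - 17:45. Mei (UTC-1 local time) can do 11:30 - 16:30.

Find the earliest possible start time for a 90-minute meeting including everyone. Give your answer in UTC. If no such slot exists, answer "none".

Zane in UTC: 11:30-12:15, 13:00-13:45, 14:30-15:00, 15:15-16:15 (add 6h to convert from UTC-6).
Bashir in UTC: 08:30-09:15, 14:45-15:15, 18:00-18:30 (subtract 2h to convert from UTC+2).
Dana in UTC: 08:15-09:00, 14:15-14:45, 15:00-16:15 (add 8h to convert from UTC-8).
Clara in UTC: 08:45-09:30, 11:00-12:45, 13:15-18:00 (subtract 2h to convert from UTC+2).
Ben in UTC: 10:30-11:30, 14:00-15:30, 18:00-18:45 (add 1h to convert from UTC-1).
Mei in UTC: 12:30-17:30 (add 1h to convert from UTC-1).
Zane ∩ Bashir: 14:45-15:00.
Zane ∩ Bashir ∩ Dana: ∅.
Zane ∩ Bashir ∩ Dana ∩ Clara: ∅.
Zane ∩ Bashir ∩ Dana ∩ Clara ∩ Ben: ∅.
Zane ∩ Bashir ∩ Dana ∩ Clara ∩ Ben ∩ Mei: ∅.
There is no time when everyone is free.
No common window is at least 90 minutes long.

none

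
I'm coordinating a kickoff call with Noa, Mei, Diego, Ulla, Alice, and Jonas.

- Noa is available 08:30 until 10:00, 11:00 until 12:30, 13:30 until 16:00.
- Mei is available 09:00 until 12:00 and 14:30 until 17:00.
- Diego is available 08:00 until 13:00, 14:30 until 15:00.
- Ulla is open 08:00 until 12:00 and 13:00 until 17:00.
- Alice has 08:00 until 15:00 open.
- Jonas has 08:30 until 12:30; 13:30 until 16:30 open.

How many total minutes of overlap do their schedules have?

Noa ∩ Mei: 09:00-10:00, 11:00-12:00, 14:30-16:00.
Noa ∩ Mei ∩ Diego: 09:00-10:00, 11:00-12:00, 14:30-15:00.
Noa ∩ Mei ∩ Diego ∩ Ulla: 09:00-10:00, 11:00-12:00, 14:30-15:00.
Noa ∩ Mei ∩ Diego ∩ Ulla ∩ Alice: 09:00-10:00, 11:00-12:00, 14:30-15:00.
Noa ∩ Mei ∩ Diego ∩ Ulla ∩ Alice ∩ Jonas: 09:00-10:00, 11:00-12:00, 14:30-15:00.
Summing the common windows: 60 + 60 + 30 = 150 minutes.

150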